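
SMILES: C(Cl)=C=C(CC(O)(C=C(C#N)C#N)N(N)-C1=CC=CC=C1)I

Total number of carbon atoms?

The symbol for carbon appears 15 times in the SMILES. (Cl is a single chlorine, not C + l.)

15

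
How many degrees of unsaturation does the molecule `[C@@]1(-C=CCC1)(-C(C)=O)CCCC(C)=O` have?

4

Molecular formula from the SMILES: C12H18O2.
DoU = (2C + 2 + N − H − X)/2 = (2·12 + 2 + 0 − 18 − 0)/2 = 8/2 = 4.
(Structurally: 1 ring(s) + 3 π bond(s) = 4.)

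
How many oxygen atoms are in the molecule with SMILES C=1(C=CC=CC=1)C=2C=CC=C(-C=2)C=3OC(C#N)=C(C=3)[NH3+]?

1

The symbol for oxygen appears 1 time in the SMILES.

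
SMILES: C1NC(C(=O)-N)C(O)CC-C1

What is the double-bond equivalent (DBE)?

Molecular formula from the SMILES: C7H14N2O2.
DoU = (2C + 2 + N − H − X)/2 = (2·7 + 2 + 2 − 14 − 0)/2 = 4/2 = 2.
(Structurally: 1 ring(s) + 1 π bond(s) = 2.)

2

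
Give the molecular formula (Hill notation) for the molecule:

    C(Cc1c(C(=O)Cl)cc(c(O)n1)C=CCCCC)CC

Heavy atoms from the SMILES: 16 C, 1 Cl, 1 N, 2 O.
Implicit hydrogens by atom environment:
  6 × C: 2 H each → 12
  4 × C (aromatic): no H
  2 × C: 3 H each → 6
  2 × C: 1 H each → 2
  1 × C (aromatic): 1 H
  1 × C: no H
  1 × Cl: no H
  1 × N (aromatic): no H
  1 × O: 1 H
  1 × O: no H
  Total hydrogens = 22.
Molecular formula: C16H22ClNO2

C16H22ClNO2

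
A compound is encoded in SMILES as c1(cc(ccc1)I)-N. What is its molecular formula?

Heavy atoms from the SMILES: 6 C, 1 I, 1 N.
Implicit hydrogens by atom environment:
  4 × C (aromatic): 1 H each → 4
  2 × C (aromatic): no H
  1 × I: no H
  1 × N: 2 H
  Total hydrogens = 6.
Molecular formula: C6H6IN

C6H6IN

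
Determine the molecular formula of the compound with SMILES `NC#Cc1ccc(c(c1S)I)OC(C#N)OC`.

C11H9IN2O2S

Heavy atoms from the SMILES: 11 C, 1 I, 2 N, 2 O, 1 S.
Implicit hydrogens by atom environment:
  4 × C (aromatic): no H
  3 × C: no H
  2 × C (aromatic): 1 H each → 2
  2 × O: no H
  1 × C: 3 H
  1 × C: 1 H
  1 × I: no H
  1 × N: 2 H
  1 × N: no H
  1 × S: 1 H
  Total hydrogens = 9.
Molecular formula: C11H9IN2O2S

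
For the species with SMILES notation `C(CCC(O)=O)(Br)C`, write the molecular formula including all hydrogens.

C5H9BrO2

Heavy atoms from the SMILES: 1 Br, 5 C, 2 O.
Implicit hydrogens by atom environment:
  2 × C: 2 H each → 4
  1 × Br: no H
  1 × C: 3 H
  1 × C: 1 H
  1 × C: no H
  1 × O: 1 H
  1 × O: no H
  Total hydrogens = 9.
Molecular formula: C5H9BrO2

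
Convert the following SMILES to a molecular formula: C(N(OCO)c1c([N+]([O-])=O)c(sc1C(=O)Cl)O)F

Heavy atoms from the SMILES: 7 C, 1 Cl, 1 F, 2 N, 6 O, 1 S.
Implicit hydrogens by atom environment:
  4 × C (aromatic): no H
  3 × O: no H
  2 × C: 2 H each → 4
  2 × O: 1 H each → 2
  1 × C: no H
  1 × Cl: no H
  1 × F: no H
  1 × N (charge +1): no H
  1 × N: no H
  1 × O (charge -1): no H
  1 × S (aromatic): no H
  Total hydrogens = 6.
Molecular formula: C7H6ClFN2O6S

C7H6ClFN2O6S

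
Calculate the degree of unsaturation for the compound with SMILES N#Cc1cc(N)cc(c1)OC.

Molecular formula from the SMILES: C8H8N2O.
DoU = (2C + 2 + N − H − X)/2 = (2·8 + 2 + 2 − 8 − 0)/2 = 12/2 = 6.
(Structurally: 1 ring(s) + 5 π bond(s) = 6.)

6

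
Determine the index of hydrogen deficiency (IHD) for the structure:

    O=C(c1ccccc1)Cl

Molecular formula from the SMILES: C7H5ClO.
DoU = (2C + 2 + N − H − X)/2 = (2·7 + 2 + 0 − 5 − 1)/2 = 10/2 = 5.
(Structurally: 1 ring(s) + 4 π bond(s) = 5.)

5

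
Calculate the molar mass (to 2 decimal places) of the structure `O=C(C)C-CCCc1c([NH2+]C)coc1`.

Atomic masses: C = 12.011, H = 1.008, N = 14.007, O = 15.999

Molecular formula: C11H18NO2+.
M = 11×12.011 + 18×1.008 + 1×14.007 + 2×15.999 = 196.27 g/mol.

196.27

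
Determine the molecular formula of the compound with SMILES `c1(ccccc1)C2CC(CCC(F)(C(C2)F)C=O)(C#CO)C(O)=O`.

Heavy atoms from the SMILES: 18 C, 2 F, 4 O.
Implicit hydrogens by atom environment:
  5 × C (aromatic): 1 H each → 5
  5 × C: no H
  4 × C: 2 H each → 8
  3 × C: 1 H each → 3
  2 × F: no H
  2 × O: 1 H each → 2
  2 × O: no H
  1 × C (aromatic): no H
  Total hydrogens = 18.
Molecular formula: C18H18F2O4

C18H18F2O4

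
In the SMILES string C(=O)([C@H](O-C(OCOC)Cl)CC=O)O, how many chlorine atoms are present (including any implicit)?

The symbol for chlorine appears 1 time in the SMILES.

1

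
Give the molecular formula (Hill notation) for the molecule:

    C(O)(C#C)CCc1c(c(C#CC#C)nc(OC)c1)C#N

C16H12N2O2

Heavy atoms from the SMILES: 16 C, 2 N, 2 O.
Implicit hydrogens by atom environment:
  5 × C: no H
  4 × C (aromatic): no H
  3 × C: 1 H each → 3
  2 × C: 2 H each → 4
  1 × C: 3 H
  1 × C (aromatic): 1 H
  1 × N (aromatic): no H
  1 × N: no H
  1 × O: 1 H
  1 × O: no H
  Total hydrogens = 12.
Molecular formula: C16H12N2O2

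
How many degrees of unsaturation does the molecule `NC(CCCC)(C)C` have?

Molecular formula from the SMILES: C7H17N.
DoU = (2C + 2 + N − H − X)/2 = (2·7 + 2 + 1 − 17 − 0)/2 = 0/2 = 0.
(Structurally: 0 ring(s) + 0 π bond(s) = 0.)

0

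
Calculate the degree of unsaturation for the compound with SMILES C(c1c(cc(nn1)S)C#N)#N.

Molecular formula from the SMILES: C6H2N4S.
DoU = (2C + 2 + N − H − X)/2 = (2·6 + 2 + 4 − 2 − 0)/2 = 16/2 = 8.
(Structurally: 1 ring(s) + 7 π bond(s) = 8.)

8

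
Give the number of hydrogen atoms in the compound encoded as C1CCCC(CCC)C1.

Hydrogens are implicit in SMILES; fill each atom to its normal valence:
  7 × C: 2 H each → 14
  1 × C: 3 H
  1 × C: 1 H
  Total hydrogens = 18.

18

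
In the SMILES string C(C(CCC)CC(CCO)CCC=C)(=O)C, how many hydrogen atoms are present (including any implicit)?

26

Hydrogens are implicit in SMILES; fill each atom to its normal valence:
  8 × C: 2 H each → 16
  3 × C: 1 H each → 3
  2 × C: 3 H each → 6
  1 × C: no H
  1 × O: 1 H
  1 × O: no H
  Total hydrogens = 26.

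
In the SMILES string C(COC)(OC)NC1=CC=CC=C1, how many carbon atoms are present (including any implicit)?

10

The symbol for carbon appears 10 times in the SMILES.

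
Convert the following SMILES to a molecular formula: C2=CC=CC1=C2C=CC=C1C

Heavy atoms from the SMILES: 11 C.
Implicit hydrogens by atom environment:
  7 × C (aromatic): 1 H each → 7
  3 × C (aromatic): no H
  1 × C: 3 H
  Total hydrogens = 10.
Molecular formula: C11H10

C11H10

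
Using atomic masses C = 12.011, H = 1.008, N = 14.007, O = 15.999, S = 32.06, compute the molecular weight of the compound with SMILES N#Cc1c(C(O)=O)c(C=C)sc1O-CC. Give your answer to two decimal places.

223.25

Molecular formula: C10H9NO3S.
M = 10×12.011 + 9×1.008 + 1×14.007 + 3×15.999 + 1×32.06 = 223.25 g/mol.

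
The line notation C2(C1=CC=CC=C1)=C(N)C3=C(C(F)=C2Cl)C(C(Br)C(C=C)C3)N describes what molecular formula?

Heavy atoms from the SMILES: 1 Br, 18 C, 1 Cl, 1 F, 2 N.
Implicit hydrogens by atom environment:
  7 × C (aromatic): no H
  5 × C (aromatic): 1 H each → 5
  4 × C: 1 H each → 4
  2 × C: 2 H each → 4
  2 × N: 2 H each → 4
  1 × Br: no H
  1 × Cl: no H
  1 × F: no H
  Total hydrogens = 17.
Molecular formula: C18H17BrClFN2

C18H17BrClFN2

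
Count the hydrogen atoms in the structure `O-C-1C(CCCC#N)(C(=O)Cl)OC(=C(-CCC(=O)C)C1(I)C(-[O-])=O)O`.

16

Hydrogens are implicit in SMILES; fill each atom to its normal valence:
  8 × C: no H
  5 × C: 2 H each → 10
  4 × O: no H
  2 × O: 1 H each → 2
  1 × C: 3 H
  1 × C: 1 H
  1 × Cl: no H
  1 × I: no H
  1 × N: no H
  1 × O (charge -1): no H
  Total hydrogens = 16.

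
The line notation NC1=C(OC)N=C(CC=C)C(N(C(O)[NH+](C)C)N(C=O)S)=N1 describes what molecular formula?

Heavy atoms from the SMILES: 12 C, 6 N, 3 O, 1 S.
Implicit hydrogens by atom environment:
  4 × C (aromatic): no H
  3 × C: 3 H each → 9
  3 × C: 1 H each → 3
  2 × C: 2 H each → 4
  2 × N (aromatic): no H
  2 × N: no H
  2 × O: no H
  1 × N: 2 H
  1 × N (charge +1): 1 H
  1 × O: 1 H
  1 × S: 1 H
  Total hydrogens = 21.
Net charge +1.
Molecular formula: C12H21N6O3S+

C12H21N6O3S+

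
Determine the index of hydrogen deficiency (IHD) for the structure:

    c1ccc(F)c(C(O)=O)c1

Molecular formula from the SMILES: C7H5FO2.
DoU = (2C + 2 + N − H − X)/2 = (2·7 + 2 + 0 − 5 − 1)/2 = 10/2 = 5.
(Structurally: 1 ring(s) + 4 π bond(s) = 5.)

5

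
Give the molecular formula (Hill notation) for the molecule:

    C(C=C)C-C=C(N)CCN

Heavy atoms from the SMILES: 8 C, 2 N.
Implicit hydrogens by atom environment:
  5 × C: 2 H each → 10
  2 × C: 1 H each → 2
  2 × N: 2 H each → 4
  1 × C: no H
  Total hydrogens = 16.
Molecular formula: C8H16N2

C8H16N2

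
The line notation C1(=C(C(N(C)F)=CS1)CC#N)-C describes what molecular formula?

C8H9FN2S

Heavy atoms from the SMILES: 8 C, 1 F, 2 N, 1 S.
Implicit hydrogens by atom environment:
  3 × C (aromatic): no H
  2 × C: 3 H each → 6
  2 × N: no H
  1 × C: 2 H
  1 × C (aromatic): 1 H
  1 × C: no H
  1 × F: no H
  1 × S (aromatic): no H
  Total hydrogens = 9.
Molecular formula: C8H9FN2S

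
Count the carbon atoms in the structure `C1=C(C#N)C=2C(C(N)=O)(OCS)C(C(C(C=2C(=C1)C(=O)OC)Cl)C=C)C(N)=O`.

18

The symbol for carbon appears 18 times in the SMILES. (Cl is a single chlorine, not C + l.)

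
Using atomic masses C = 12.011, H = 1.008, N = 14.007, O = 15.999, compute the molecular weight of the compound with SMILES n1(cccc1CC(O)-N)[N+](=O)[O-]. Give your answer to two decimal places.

171.16

Molecular formula: C6H9N3O3.
M = 6×12.011 + 9×1.008 + 3×14.007 + 3×15.999 = 171.16 g/mol.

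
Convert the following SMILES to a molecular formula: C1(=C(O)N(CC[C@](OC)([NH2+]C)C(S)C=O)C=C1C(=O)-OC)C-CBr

Heavy atoms from the SMILES: 1 Br, 15 C, 2 N, 5 O, 1 S.
Implicit hydrogens by atom environment:
  4 × C: 2 H each → 8
  4 × O: no H
  3 × C: 3 H each → 9
  3 × C (aromatic): no H
  2 × C: 1 H each → 2
  2 × C: no H
  1 × Br: no H
  1 × C (aromatic): 1 H
  1 × N (charge +1): 2 H
  1 × N (aromatic): no H
  1 × O: 1 H
  1 × S: 1 H
  Total hydrogens = 24.
Net charge +1.
Molecular formula: C15H24BrN2O5S+

C15H24BrN2O5S+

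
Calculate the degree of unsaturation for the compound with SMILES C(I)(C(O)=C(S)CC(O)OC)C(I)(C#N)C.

Molecular formula from the SMILES: C9H13I2NO3S.
DoU = (2C + 2 + N − H − X)/2 = (2·9 + 2 + 1 − 13 − 2)/2 = 6/2 = 3.
(Structurally: 0 ring(s) + 3 π bond(s) = 3.)

3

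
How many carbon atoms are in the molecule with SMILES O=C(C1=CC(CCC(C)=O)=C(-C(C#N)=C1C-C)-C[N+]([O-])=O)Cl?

15

The symbol for carbon appears 15 times in the SMILES. (Cl is a single chlorine, not C + l.)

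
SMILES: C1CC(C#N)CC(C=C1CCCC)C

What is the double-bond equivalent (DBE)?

Molecular formula from the SMILES: C13H21N.
DoU = (2C + 2 + N − H − X)/2 = (2·13 + 2 + 1 − 21 − 0)/2 = 8/2 = 4.
(Structurally: 1 ring(s) + 3 π bond(s) = 4.)

4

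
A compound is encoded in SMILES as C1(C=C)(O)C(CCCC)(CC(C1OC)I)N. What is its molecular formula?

C12H22INO2

Heavy atoms from the SMILES: 12 C, 1 I, 1 N, 2 O.
Implicit hydrogens by atom environment:
  5 × C: 2 H each → 10
  3 × C: 1 H each → 3
  2 × C: 3 H each → 6
  2 × C: no H
  1 × I: no H
  1 × N: 2 H
  1 × O: 1 H
  1 × O: no H
  Total hydrogens = 22.
Molecular formula: C12H22INO2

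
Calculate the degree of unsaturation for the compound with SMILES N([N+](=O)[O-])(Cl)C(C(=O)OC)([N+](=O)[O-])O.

3

Molecular formula from the SMILES: C3H4ClN3O7.
DoU = (2C + 2 + N − H − X)/2 = (2·3 + 2 + 3 − 4 − 1)/2 = 6/2 = 3.
(Structurally: 0 ring(s) + 3 π bond(s) = 3.)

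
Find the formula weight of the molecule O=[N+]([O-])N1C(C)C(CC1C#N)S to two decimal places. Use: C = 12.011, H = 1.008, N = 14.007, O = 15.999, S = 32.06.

Molecular formula: C6H9N3O2S.
M = 6×12.011 + 9×1.008 + 3×14.007 + 2×15.999 + 1×32.06 = 187.22 g/mol.

187.22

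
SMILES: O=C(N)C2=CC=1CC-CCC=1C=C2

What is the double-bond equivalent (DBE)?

6

Molecular formula from the SMILES: C11H13NO.
DoU = (2C + 2 + N − H − X)/2 = (2·11 + 2 + 1 − 13 − 0)/2 = 12/2 = 6.
(Structurally: 2 ring(s) + 4 π bond(s) = 6.)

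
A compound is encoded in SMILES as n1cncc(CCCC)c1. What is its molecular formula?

C8H12N2

Heavy atoms from the SMILES: 8 C, 2 N.
Implicit hydrogens by atom environment:
  3 × C: 2 H each → 6
  3 × C (aromatic): 1 H each → 3
  2 × N (aromatic): no H
  1 × C: 3 H
  1 × C (aromatic): no H
  Total hydrogens = 12.
Molecular formula: C8H12N2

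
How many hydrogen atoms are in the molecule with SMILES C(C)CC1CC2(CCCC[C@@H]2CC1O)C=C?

Hydrogens are implicit in SMILES; fill each atom to its normal valence:
  9 × C: 2 H each → 18
  4 × C: 1 H each → 4
  1 × C: 3 H
  1 × C: no H
  1 × O: 1 H
  Total hydrogens = 26.

26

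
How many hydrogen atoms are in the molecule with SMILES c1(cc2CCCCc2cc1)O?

Hydrogens are implicit in SMILES; fill each atom to its normal valence:
  4 × C: 2 H each → 8
  3 × C (aromatic): 1 H each → 3
  3 × C (aromatic): no H
  1 × O: 1 H
  Total hydrogens = 12.

12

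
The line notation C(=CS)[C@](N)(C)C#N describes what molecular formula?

C5H8N2S

Heavy atoms from the SMILES: 5 C, 2 N, 1 S.
Implicit hydrogens by atom environment:
  2 × C: 1 H each → 2
  2 × C: no H
  1 × C: 3 H
  1 × N: 2 H
  1 × N: no H
  1 × S: 1 H
  Total hydrogens = 8.
Molecular formula: C5H8N2S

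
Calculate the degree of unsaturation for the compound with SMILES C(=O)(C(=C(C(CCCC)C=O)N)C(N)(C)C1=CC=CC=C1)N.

Molecular formula from the SMILES: C17H25N3O2.
DoU = (2C + 2 + N − H − X)/2 = (2·17 + 2 + 3 − 25 − 0)/2 = 14/2 = 7.
(Structurally: 1 ring(s) + 6 π bond(s) = 7.)

7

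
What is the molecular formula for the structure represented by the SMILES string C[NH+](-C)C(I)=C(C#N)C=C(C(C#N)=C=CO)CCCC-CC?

C17H23IN3O+

Heavy atoms from the SMILES: 17 C, 1 I, 3 N, 1 O.
Implicit hydrogens by atom environment:
  7 × C: no H
  5 × C: 2 H each → 10
  3 × C: 3 H each → 9
  2 × C: 1 H each → 2
  2 × N: no H
  1 × I: no H
  1 × N (charge +1): 1 H
  1 × O: 1 H
  Total hydrogens = 23.
Net charge +1.
Molecular formula: C17H23IN3O+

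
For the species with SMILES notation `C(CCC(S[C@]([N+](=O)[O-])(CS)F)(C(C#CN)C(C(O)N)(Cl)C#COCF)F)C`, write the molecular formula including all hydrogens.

Heavy atoms from the SMILES: 15 C, 1 Cl, 3 F, 3 N, 4 O, 2 S.
Implicit hydrogens by atom environment:
  7 × C: no H
  5 × C: 2 H each → 10
  3 × F: no H
  2 × C: 1 H each → 2
  2 × N: 2 H each → 4
  2 × O: no H
  1 × C: 3 H
  1 × Cl: no H
  1 × N (charge +1): no H
  1 × O: 1 H
  1 × O (charge -1): no H
  1 × S: 1 H
  1 × S: no H
  Total hydrogens = 21.
Molecular formula: C15H21ClF3N3O4S2

C15H21ClF3N3O4S2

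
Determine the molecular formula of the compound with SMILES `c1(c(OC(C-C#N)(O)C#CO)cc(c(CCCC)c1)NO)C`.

Heavy atoms from the SMILES: 16 C, 2 N, 4 O.
Implicit hydrogens by atom environment:
  4 × C: 2 H each → 8
  4 × C (aromatic): no H
  4 × C: no H
  3 × O: 1 H each → 3
  2 × C: 3 H each → 6
  2 × C (aromatic): 1 H each → 2
  1 × N: 1 H
  1 × N: no H
  1 × O: no H
  Total hydrogens = 20.
Molecular formula: C16H20N2O4

C16H20N2O4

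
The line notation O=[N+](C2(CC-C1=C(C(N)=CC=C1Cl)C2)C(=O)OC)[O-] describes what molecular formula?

Heavy atoms from the SMILES: 12 C, 1 Cl, 2 N, 4 O.
Implicit hydrogens by atom environment:
  4 × C (aromatic): no H
  3 × C: 2 H each → 6
  3 × O: no H
  2 × C (aromatic): 1 H each → 2
  2 × C: no H
  1 × C: 3 H
  1 × Cl: no H
  1 × N: 2 H
  1 × N (charge +1): no H
  1 × O (charge -1): no H
  Total hydrogens = 13.
Molecular formula: C12H13ClN2O4

C12H13ClN2O4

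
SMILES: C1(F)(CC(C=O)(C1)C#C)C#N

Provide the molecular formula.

C8H6FNO

Heavy atoms from the SMILES: 8 C, 1 F, 1 N, 1 O.
Implicit hydrogens by atom environment:
  4 × C: no H
  2 × C: 2 H each → 4
  2 × C: 1 H each → 2
  1 × F: no H
  1 × N: no H
  1 × O: no H
  Total hydrogens = 6.
Molecular formula: C8H6FNO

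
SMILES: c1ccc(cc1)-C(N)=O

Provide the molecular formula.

C7H7NO

Heavy atoms from the SMILES: 7 C, 1 N, 1 O.
Implicit hydrogens by atom environment:
  5 × C (aromatic): 1 H each → 5
  1 × C (aromatic): no H
  1 × C: no H
  1 × N: 2 H
  1 × O: no H
  Total hydrogens = 7.
Molecular formula: C7H7NO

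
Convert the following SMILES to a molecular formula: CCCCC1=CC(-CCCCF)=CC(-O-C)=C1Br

Heavy atoms from the SMILES: 1 Br, 15 C, 1 F, 1 O.
Implicit hydrogens by atom environment:
  7 × C: 2 H each → 14
  4 × C (aromatic): no H
  2 × C: 3 H each → 6
  2 × C (aromatic): 1 H each → 2
  1 × Br: no H
  1 × F: no H
  1 × O: no H
  Total hydrogens = 22.
Molecular formula: C15H22BrFO

C15H22BrFO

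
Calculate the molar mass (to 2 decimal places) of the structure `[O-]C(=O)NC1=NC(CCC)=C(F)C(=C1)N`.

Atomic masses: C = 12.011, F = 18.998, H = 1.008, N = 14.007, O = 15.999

212.20

Molecular formula: C9H11FN3O2-.
M = 9×12.011 + 1×18.998 + 11×1.008 + 3×14.007 + 2×15.999 = 212.20 g/mol.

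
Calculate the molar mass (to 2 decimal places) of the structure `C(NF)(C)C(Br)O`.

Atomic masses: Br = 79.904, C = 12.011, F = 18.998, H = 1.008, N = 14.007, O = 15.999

Molecular formula: C3H7BrFNO.
M = 1×79.904 + 3×12.011 + 1×18.998 + 7×1.008 + 1×14.007 + 1×15.999 = 172.00 g/mol.

172.00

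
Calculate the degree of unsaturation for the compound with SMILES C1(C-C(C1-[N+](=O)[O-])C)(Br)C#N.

4

Molecular formula from the SMILES: C6H7BrN2O2.
DoU = (2C + 2 + N − H − X)/2 = (2·6 + 2 + 2 − 7 − 1)/2 = 8/2 = 4.
(Structurally: 1 ring(s) + 3 π bond(s) = 4.)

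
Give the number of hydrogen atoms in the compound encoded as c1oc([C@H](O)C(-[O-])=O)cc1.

5

Hydrogens are implicit in SMILES; fill each atom to its normal valence:
  3 × C (aromatic): 1 H each → 3
  1 × C: 1 H
  1 × C (aromatic): no H
  1 × C: no H
  1 × O: 1 H
  1 × O (aromatic): no H
  1 × O: no H
  1 × O (charge -1): no H
  Total hydrogens = 5.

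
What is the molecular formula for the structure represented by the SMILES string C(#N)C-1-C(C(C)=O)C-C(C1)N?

Heavy atoms from the SMILES: 8 C, 2 N, 1 O.
Implicit hydrogens by atom environment:
  3 × C: 1 H each → 3
  2 × C: 2 H each → 4
  2 × C: no H
  1 × C: 3 H
  1 × N: 2 H
  1 × N: no H
  1 × O: no H
  Total hydrogens = 12.
Molecular formula: C8H12N2O

C8H12N2O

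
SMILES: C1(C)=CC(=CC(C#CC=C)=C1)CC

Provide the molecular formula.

Heavy atoms from the SMILES: 13 C.
Implicit hydrogens by atom environment:
  3 × C (aromatic): 1 H each → 3
  3 × C (aromatic): no H
  2 × C: 3 H each → 6
  2 × C: 2 H each → 4
  2 × C: no H
  1 × C: 1 H
  Total hydrogens = 14.
Molecular formula: C13H14

C13H14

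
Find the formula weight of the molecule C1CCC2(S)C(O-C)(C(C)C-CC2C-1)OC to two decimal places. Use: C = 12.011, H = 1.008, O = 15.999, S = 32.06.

Molecular formula: C13H24O2S.
M = 13×12.011 + 24×1.008 + 2×15.999 + 1×32.06 = 244.39 g/mol.

244.39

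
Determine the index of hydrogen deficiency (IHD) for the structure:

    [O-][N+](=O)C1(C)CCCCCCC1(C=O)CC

Molecular formula from the SMILES: C12H21NO3.
DoU = (2C + 2 + N − H − X)/2 = (2·12 + 2 + 1 − 21 − 0)/2 = 6/2 = 3.
(Structurally: 1 ring(s) + 2 π bond(s) = 3.)

3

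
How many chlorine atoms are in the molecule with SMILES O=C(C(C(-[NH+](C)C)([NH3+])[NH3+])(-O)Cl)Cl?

The symbol for chlorine appears 2 times in the SMILES.

2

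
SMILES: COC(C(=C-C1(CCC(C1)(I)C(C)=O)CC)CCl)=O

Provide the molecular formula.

Heavy atoms from the SMILES: 14 C, 1 Cl, 1 I, 3 O.
Implicit hydrogens by atom environment:
  5 × C: 2 H each → 10
  5 × C: no H
  3 × C: 3 H each → 9
  3 × O: no H
  1 × C: 1 H
  1 × Cl: no H
  1 × I: no H
  Total hydrogens = 20.
Molecular formula: C14H20ClIO3

C14H20ClIO3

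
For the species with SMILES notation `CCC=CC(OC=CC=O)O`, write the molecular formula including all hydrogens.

Heavy atoms from the SMILES: 8 C, 3 O.
Implicit hydrogens by atom environment:
  6 × C: 1 H each → 6
  2 × O: no H
  1 × C: 3 H
  1 × C: 2 H
  1 × O: 1 H
  Total hydrogens = 12.
Molecular formula: C8H12O3

C8H12O3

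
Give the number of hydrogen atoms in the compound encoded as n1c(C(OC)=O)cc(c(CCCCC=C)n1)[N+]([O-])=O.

Hydrogens are implicit in SMILES; fill each atom to its normal valence:
  5 × C: 2 H each → 10
  3 × C (aromatic): no H
  3 × O: no H
  2 × N (aromatic): no H
  1 × C: 3 H
  1 × C (aromatic): 1 H
  1 × C: 1 H
  1 × C: no H
  1 × N (charge +1): no H
  1 × O (charge -1): no H
  Total hydrogens = 15.

15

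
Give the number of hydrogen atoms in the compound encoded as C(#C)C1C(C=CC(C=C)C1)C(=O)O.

Hydrogens are implicit in SMILES; fill each atom to its normal valence:
  7 × C: 1 H each → 7
  2 × C: 2 H each → 4
  2 × C: no H
  1 × O: 1 H
  1 × O: no H
  Total hydrogens = 12.

12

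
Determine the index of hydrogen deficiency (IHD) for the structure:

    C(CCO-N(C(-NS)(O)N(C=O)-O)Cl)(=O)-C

Molecular formula from the SMILES: C6H12ClN3O5S.
DoU = (2C + 2 + N − H − X)/2 = (2·6 + 2 + 3 − 12 − 1)/2 = 4/2 = 2.
(Structurally: 0 ring(s) + 2 π bond(s) = 2.)

2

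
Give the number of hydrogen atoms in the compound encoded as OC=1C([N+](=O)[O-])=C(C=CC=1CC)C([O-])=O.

8

Hydrogens are implicit in SMILES; fill each atom to its normal valence:
  4 × C (aromatic): no H
  2 × C (aromatic): 1 H each → 2
  2 × O: no H
  2 × O (charge -1): no H
  1 × C: 3 H
  1 × C: 2 H
  1 × C: no H
  1 × N (charge +1): no H
  1 × O: 1 H
  Total hydrogens = 8.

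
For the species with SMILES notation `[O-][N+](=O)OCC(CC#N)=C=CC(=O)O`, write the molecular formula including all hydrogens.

C7H6N2O5

Heavy atoms from the SMILES: 7 C, 2 N, 5 O.
Implicit hydrogens by atom environment:
  4 × C: no H
  3 × O: no H
  2 × C: 2 H each → 4
  1 × C: 1 H
  1 × N (charge +1): no H
  1 × N: no H
  1 × O: 1 H
  1 × O (charge -1): no H
  Total hydrogens = 6.
Molecular formula: C7H6N2O5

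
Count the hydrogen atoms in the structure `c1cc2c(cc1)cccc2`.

Hydrogens are implicit in SMILES; fill each atom to its normal valence:
  8 × C (aromatic): 1 H each → 8
  2 × C (aromatic): no H
  Total hydrogens = 8.

8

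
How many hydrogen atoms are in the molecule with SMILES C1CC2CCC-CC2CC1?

18

Hydrogens are implicit in SMILES; fill each atom to its normal valence:
  8 × C: 2 H each → 16
  2 × C: 1 H each → 2
  Total hydrogens = 18.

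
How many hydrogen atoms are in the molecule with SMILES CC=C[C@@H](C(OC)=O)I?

Hydrogens are implicit in SMILES; fill each atom to its normal valence:
  3 × C: 1 H each → 3
  2 × C: 3 H each → 6
  2 × O: no H
  1 × C: no H
  1 × I: no H
  Total hydrogens = 9.

9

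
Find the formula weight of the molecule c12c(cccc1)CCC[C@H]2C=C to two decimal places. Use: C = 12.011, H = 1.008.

158.24

Molecular formula: C12H14.
M = 12×12.011 + 14×1.008 = 158.24 g/mol.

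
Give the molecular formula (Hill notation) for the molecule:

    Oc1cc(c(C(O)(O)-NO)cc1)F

C7H8FNO4

Heavy atoms from the SMILES: 7 C, 1 F, 1 N, 4 O.
Implicit hydrogens by atom environment:
  4 × O: 1 H each → 4
  3 × C (aromatic): 1 H each → 3
  3 × C (aromatic): no H
  1 × C: no H
  1 × F: no H
  1 × N: 1 H
  Total hydrogens = 8.
Molecular formula: C7H8FNO4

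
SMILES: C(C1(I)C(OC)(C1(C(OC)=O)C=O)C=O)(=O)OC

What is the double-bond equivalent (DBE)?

5

Molecular formula from the SMILES: C10H11IO7.
DoU = (2C + 2 + N − H − X)/2 = (2·10 + 2 + 0 − 11 − 1)/2 = 10/2 = 5.
(Structurally: 1 ring(s) + 4 π bond(s) = 5.)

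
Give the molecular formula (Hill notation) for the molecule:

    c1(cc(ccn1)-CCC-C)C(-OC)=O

Heavy atoms from the SMILES: 11 C, 1 N, 2 O.
Implicit hydrogens by atom environment:
  3 × C: 2 H each → 6
  3 × C (aromatic): 1 H each → 3
  2 × C: 3 H each → 6
  2 × C (aromatic): no H
  2 × O: no H
  1 × C: no H
  1 × N (aromatic): no H
  Total hydrogens = 15.
Molecular formula: C11H15NO2

C11H15NO2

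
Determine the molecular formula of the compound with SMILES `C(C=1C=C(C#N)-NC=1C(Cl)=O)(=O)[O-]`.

C7H2ClN2O3-

Heavy atoms from the SMILES: 7 C, 1 Cl, 2 N, 3 O.
Implicit hydrogens by atom environment:
  3 × C (aromatic): no H
  3 × C: no H
  2 × O: no H
  1 × C (aromatic): 1 H
  1 × Cl: no H
  1 × N (aromatic): 1 H
  1 × N: no H
  1 × O (charge -1): no H
  Total hydrogens = 2.
Net charge -1.
Molecular formula: C7H2ClN2O3-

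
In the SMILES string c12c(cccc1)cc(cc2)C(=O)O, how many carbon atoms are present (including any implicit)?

11

The symbol for carbon appears 11 times in the SMILES. Lowercase c denotes aromatic carbon and counts toward C.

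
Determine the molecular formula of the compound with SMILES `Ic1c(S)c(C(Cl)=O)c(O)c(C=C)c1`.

C9H6ClIO2S

Heavy atoms from the SMILES: 9 C, 1 Cl, 1 I, 2 O, 1 S.
Implicit hydrogens by atom environment:
  5 × C (aromatic): no H
  1 × C: 2 H
  1 × C (aromatic): 1 H
  1 × C: 1 H
  1 × C: no H
  1 × Cl: no H
  1 × I: no H
  1 × O: 1 H
  1 × O: no H
  1 × S: 1 H
  Total hydrogens = 6.
Molecular formula: C9H6ClIO2S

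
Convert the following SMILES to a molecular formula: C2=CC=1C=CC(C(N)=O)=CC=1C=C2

Heavy atoms from the SMILES: 11 C, 1 N, 1 O.
Implicit hydrogens by atom environment:
  7 × C (aromatic): 1 H each → 7
  3 × C (aromatic): no H
  1 × C: no H
  1 × N: 2 H
  1 × O: no H
  Total hydrogens = 9.
Molecular formula: C11H9NO

C11H9NO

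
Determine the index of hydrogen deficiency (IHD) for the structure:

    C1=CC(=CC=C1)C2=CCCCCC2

Molecular formula from the SMILES: C13H16.
DoU = (2C + 2 + N − H − X)/2 = (2·13 + 2 + 0 − 16 − 0)/2 = 12/2 = 6.
(Structurally: 2 ring(s) + 4 π bond(s) = 6.)

6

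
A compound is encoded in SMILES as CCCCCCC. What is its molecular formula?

Heavy atoms from the SMILES: 7 C.
Implicit hydrogens by atom environment:
  5 × C: 2 H each → 10
  2 × C: 3 H each → 6
  Total hydrogens = 16.
Molecular formula: C7H16

C7H16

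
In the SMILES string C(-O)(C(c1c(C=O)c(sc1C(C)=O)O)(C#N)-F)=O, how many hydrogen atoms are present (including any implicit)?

6

Hydrogens are implicit in SMILES; fill each atom to its normal valence:
  4 × C (aromatic): no H
  4 × C: no H
  3 × O: no H
  2 × O: 1 H each → 2
  1 × C: 3 H
  1 × C: 1 H
  1 × F: no H
  1 × N: no H
  1 × S (aromatic): no H
  Total hydrogens = 6.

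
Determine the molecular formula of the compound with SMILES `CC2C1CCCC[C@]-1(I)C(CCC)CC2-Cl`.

C14H24ClI

Heavy atoms from the SMILES: 14 C, 1 Cl, 1 I.
Implicit hydrogens by atom environment:
  7 × C: 2 H each → 14
  4 × C: 1 H each → 4
  2 × C: 3 H each → 6
  1 × C: no H
  1 × Cl: no H
  1 × I: no H
  Total hydrogens = 24.
Molecular formula: C14H24ClI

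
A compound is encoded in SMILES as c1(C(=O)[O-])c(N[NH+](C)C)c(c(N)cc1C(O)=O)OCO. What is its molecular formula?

Heavy atoms from the SMILES: 11 C, 3 N, 6 O.
Implicit hydrogens by atom environment:
  5 × C (aromatic): no H
  3 × O: no H
  2 × C: 3 H each → 6
  2 × C: no H
  2 × O: 1 H each → 2
  1 × C: 2 H
  1 × C (aromatic): 1 H
  1 × N: 2 H
  1 × N: 1 H
  1 × N (charge +1): 1 H
  1 × O (charge -1): no H
  Total hydrogens = 15.
Molecular formula: C11H15N3O6

C11H15N3O6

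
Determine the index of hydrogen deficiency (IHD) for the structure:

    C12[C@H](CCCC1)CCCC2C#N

4

Molecular formula from the SMILES: C11H17N.
DoU = (2C + 2 + N − H − X)/2 = (2·11 + 2 + 1 − 17 − 0)/2 = 8/2 = 4.
(Structurally: 2 ring(s) + 2 π bond(s) = 4.)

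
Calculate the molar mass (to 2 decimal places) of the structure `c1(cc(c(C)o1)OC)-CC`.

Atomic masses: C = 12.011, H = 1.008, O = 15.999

140.18

Molecular formula: C8H12O2.
M = 8×12.011 + 12×1.008 + 2×15.999 = 140.18 g/mol.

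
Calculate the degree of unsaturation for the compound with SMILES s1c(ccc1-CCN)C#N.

5

Molecular formula from the SMILES: C7H8N2S.
DoU = (2C + 2 + N − H − X)/2 = (2·7 + 2 + 2 − 8 − 0)/2 = 10/2 = 5.
(Structurally: 1 ring(s) + 4 π bond(s) = 5.)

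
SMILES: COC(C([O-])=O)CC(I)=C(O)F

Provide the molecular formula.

C6H7FIO4-

Heavy atoms from the SMILES: 6 C, 1 F, 1 I, 4 O.
Implicit hydrogens by atom environment:
  3 × C: no H
  2 × O: no H
  1 × C: 3 H
  1 × C: 2 H
  1 × C: 1 H
  1 × F: no H
  1 × I: no H
  1 × O: 1 H
  1 × O (charge -1): no H
  Total hydrogens = 7.
Net charge -1.
Molecular formula: C6H7FIO4-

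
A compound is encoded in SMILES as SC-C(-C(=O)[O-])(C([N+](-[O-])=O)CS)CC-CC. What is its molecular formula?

C9H16NO4S2-

Heavy atoms from the SMILES: 9 C, 1 N, 4 O, 2 S.
Implicit hydrogens by atom environment:
  5 × C: 2 H each → 10
  2 × C: no H
  2 × O: no H
  2 × O (charge -1): no H
  2 × S: 1 H each → 2
  1 × C: 3 H
  1 × C: 1 H
  1 × N (charge +1): no H
  Total hydrogens = 16.
Net charge -1.
Molecular formula: C9H16NO4S2-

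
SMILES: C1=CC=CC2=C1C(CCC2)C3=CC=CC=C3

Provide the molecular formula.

Heavy atoms from the SMILES: 16 C.
Implicit hydrogens by atom environment:
  9 × C (aromatic): 1 H each → 9
  3 × C: 2 H each → 6
  3 × C (aromatic): no H
  1 × C: 1 H
  Total hydrogens = 16.
Molecular formula: C16H16

C16H16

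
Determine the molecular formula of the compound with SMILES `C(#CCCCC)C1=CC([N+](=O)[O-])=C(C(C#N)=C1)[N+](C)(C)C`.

Heavy atoms from the SMILES: 16 C, 3 N, 2 O.
Implicit hydrogens by atom environment:
  4 × C: 3 H each → 12
  4 × C (aromatic): no H
  3 × C: 2 H each → 6
  3 × C: no H
  2 × C (aromatic): 1 H each → 2
  2 × N (charge +1): no H
  1 × N: no H
  1 × O: no H
  1 × O (charge -1): no H
  Total hydrogens = 20.
Net charge +1.
Molecular formula: C16H20N3O2+

C16H20N3O2+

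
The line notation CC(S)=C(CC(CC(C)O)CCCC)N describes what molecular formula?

C12H25NOS

Heavy atoms from the SMILES: 12 C, 1 N, 1 O, 1 S.
Implicit hydrogens by atom environment:
  5 × C: 2 H each → 10
  3 × C: 3 H each → 9
  2 × C: 1 H each → 2
  2 × C: no H
  1 × N: 2 H
  1 × O: 1 H
  1 × S: 1 H
  Total hydrogens = 25.
Molecular formula: C12H25NOS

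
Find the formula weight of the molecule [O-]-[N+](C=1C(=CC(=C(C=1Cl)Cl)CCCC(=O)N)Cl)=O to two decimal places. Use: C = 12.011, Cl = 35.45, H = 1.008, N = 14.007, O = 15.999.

311.54

Molecular formula: C10H9Cl3N2O3.
M = 10×12.011 + 3×35.45 + 9×1.008 + 2×14.007 + 3×15.999 = 311.54 g/mol.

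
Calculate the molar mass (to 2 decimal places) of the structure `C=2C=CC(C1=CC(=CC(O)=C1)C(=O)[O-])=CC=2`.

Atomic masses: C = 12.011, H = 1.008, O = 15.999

213.21

Molecular formula: C13H9O3-.
M = 13×12.011 + 9×1.008 + 3×15.999 = 213.21 g/mol.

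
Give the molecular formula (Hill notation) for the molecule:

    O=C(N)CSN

C2H6N2OS

Heavy atoms from the SMILES: 2 C, 2 N, 1 O, 1 S.
Implicit hydrogens by atom environment:
  2 × N: 2 H each → 4
  1 × C: 2 H
  1 × C: no H
  1 × O: no H
  1 × S: no H
  Total hydrogens = 6.
Molecular formula: C2H6N2OS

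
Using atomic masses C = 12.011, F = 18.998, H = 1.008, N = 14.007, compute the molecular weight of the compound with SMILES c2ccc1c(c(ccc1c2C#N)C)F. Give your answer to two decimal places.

185.20

Molecular formula: C12H8FN.
M = 12×12.011 + 1×18.998 + 8×1.008 + 1×14.007 = 185.20 g/mol.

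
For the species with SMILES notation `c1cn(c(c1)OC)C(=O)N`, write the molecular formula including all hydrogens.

C6H8N2O2

Heavy atoms from the SMILES: 6 C, 2 N, 2 O.
Implicit hydrogens by atom environment:
  3 × C (aromatic): 1 H each → 3
  2 × O: no H
  1 × C: 3 H
  1 × C (aromatic): no H
  1 × C: no H
  1 × N: 2 H
  1 × N (aromatic): no H
  Total hydrogens = 8.
Molecular formula: C6H8N2O2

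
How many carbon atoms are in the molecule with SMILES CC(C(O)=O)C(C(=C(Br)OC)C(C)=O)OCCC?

12

The symbol for carbon appears 12 times in the SMILES.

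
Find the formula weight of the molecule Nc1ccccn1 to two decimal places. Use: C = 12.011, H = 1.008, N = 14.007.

94.12

Molecular formula: C5H6N2.
M = 5×12.011 + 6×1.008 + 2×14.007 = 94.12 g/mol.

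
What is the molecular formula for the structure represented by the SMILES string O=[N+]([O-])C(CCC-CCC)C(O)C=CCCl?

C11H20ClNO3

Heavy atoms from the SMILES: 11 C, 1 Cl, 1 N, 3 O.
Implicit hydrogens by atom environment:
  6 × C: 2 H each → 12
  4 × C: 1 H each → 4
  1 × C: 3 H
  1 × Cl: no H
  1 × N (charge +1): no H
  1 × O: 1 H
  1 × O: no H
  1 × O (charge -1): no H
  Total hydrogens = 20.
Molecular formula: C11H20ClNO3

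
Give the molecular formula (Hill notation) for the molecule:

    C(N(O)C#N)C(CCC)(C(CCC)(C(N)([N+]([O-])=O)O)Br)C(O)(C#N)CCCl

C15H25BrClN5O5

Heavy atoms from the SMILES: 1 Br, 15 C, 1 Cl, 5 N, 5 O.
Implicit hydrogens by atom environment:
  7 × C: 2 H each → 14
  6 × C: no H
  3 × N: no H
  3 × O: 1 H each → 3
  2 × C: 3 H each → 6
  1 × Br: no H
  1 × Cl: no H
  1 × N: 2 H
  1 × N (charge +1): no H
  1 × O: no H
  1 × O (charge -1): no H
  Total hydrogens = 25.
Molecular formula: C15H25BrClN5O5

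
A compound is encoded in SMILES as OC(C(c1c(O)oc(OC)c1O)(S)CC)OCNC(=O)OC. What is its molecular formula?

Heavy atoms from the SMILES: 12 C, 1 N, 8 O, 1 S.
Implicit hydrogens by atom environment:
  4 × C (aromatic): no H
  4 × O: no H
  3 × C: 3 H each → 9
  3 × O: 1 H each → 3
  2 × C: 2 H each → 4
  2 × C: no H
  1 × C: 1 H
  1 × N: 1 H
  1 × O (aromatic): no H
  1 × S: 1 H
  Total hydrogens = 19.
Molecular formula: C12H19NO8S

C12H19NO8S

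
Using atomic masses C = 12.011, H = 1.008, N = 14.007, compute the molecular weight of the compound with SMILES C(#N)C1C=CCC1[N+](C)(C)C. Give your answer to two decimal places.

Molecular formula: C9H15N2+.
M = 9×12.011 + 15×1.008 + 2×14.007 = 151.23 g/mol.

151.23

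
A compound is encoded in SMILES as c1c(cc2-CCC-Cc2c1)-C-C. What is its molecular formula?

Heavy atoms from the SMILES: 12 C.
Implicit hydrogens by atom environment:
  5 × C: 2 H each → 10
  3 × C (aromatic): 1 H each → 3
  3 × C (aromatic): no H
  1 × C: 3 H
  Total hydrogens = 16.
Molecular formula: C12H16

C12H16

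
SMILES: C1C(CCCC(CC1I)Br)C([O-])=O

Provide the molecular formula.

C9H13BrIO2-

Heavy atoms from the SMILES: 1 Br, 9 C, 1 I, 2 O.
Implicit hydrogens by atom environment:
  5 × C: 2 H each → 10
  3 × C: 1 H each → 3
  1 × Br: no H
  1 × C: no H
  1 × I: no H
  1 × O: no H
  1 × O (charge -1): no H
  Total hydrogens = 13.
Net charge -1.
Molecular formula: C9H13BrIO2-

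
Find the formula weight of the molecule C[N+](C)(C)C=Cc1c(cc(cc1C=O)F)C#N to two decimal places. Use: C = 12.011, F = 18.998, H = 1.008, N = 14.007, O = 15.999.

Molecular formula: C13H14FN2O+.
M = 13×12.011 + 1×18.998 + 14×1.008 + 2×14.007 + 1×15.999 = 233.27 g/mol.

233.27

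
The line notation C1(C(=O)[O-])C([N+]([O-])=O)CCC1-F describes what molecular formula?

Heavy atoms from the SMILES: 6 C, 1 F, 1 N, 4 O.
Implicit hydrogens by atom environment:
  3 × C: 1 H each → 3
  2 × C: 2 H each → 4
  2 × O: no H
  2 × O (charge -1): no H
  1 × C: no H
  1 × F: no H
  1 × N (charge +1): no H
  Total hydrogens = 7.
Net charge -1.
Molecular formula: C6H7FNO4-

C6H7FNO4-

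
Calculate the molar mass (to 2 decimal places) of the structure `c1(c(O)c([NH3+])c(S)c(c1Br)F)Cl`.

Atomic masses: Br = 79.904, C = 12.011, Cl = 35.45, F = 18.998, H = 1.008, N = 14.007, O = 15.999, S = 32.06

273.52

Molecular formula: C6H5BrClFNOS+.
M = 1×79.904 + 6×12.011 + 1×35.45 + 1×18.998 + 5×1.008 + 1×14.007 + 1×15.999 + 1×32.06 = 273.52 g/mol.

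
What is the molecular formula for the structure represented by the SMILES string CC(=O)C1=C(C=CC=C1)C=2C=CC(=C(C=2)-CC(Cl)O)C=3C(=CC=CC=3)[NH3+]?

Heavy atoms from the SMILES: 22 C, 1 Cl, 1 N, 2 O.
Implicit hydrogens by atom environment:
  11 × C (aromatic): 1 H each → 11
  7 × C (aromatic): no H
  1 × C: 3 H
  1 × C: 2 H
  1 × C: 1 H
  1 × C: no H
  1 × Cl: no H
  1 × N (charge +1): 3 H
  1 × O: 1 H
  1 × O: no H
  Total hydrogens = 21.
Net charge +1.
Molecular formula: C22H21ClNO2+

C22H21ClNO2+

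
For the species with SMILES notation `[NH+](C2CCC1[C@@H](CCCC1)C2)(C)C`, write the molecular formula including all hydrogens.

C12H24N+

Heavy atoms from the SMILES: 12 C, 1 N.
Implicit hydrogens by atom environment:
  7 × C: 2 H each → 14
  3 × C: 1 H each → 3
  2 × C: 3 H each → 6
  1 × N (charge +1): 1 H
  Total hydrogens = 24.
Net charge +1.
Molecular formula: C12H24N+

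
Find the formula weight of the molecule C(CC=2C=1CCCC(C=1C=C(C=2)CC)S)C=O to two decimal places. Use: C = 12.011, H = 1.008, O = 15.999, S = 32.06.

Molecular formula: C15H20OS.
M = 15×12.011 + 20×1.008 + 1×15.999 + 1×32.06 = 248.38 g/mol.

248.38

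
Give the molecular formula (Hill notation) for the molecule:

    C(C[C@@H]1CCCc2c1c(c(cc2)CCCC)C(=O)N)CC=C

C20H29NO

Heavy atoms from the SMILES: 20 C, 1 N, 1 O.
Implicit hydrogens by atom environment:
  10 × C: 2 H each → 20
  4 × C (aromatic): no H
  2 × C (aromatic): 1 H each → 2
  2 × C: 1 H each → 2
  1 × C: 3 H
  1 × C: no H
  1 × N: 2 H
  1 × O: no H
  Total hydrogens = 29.
Molecular formula: C20H29NO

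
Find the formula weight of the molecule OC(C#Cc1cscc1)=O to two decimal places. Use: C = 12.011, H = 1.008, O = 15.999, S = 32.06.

Molecular formula: C7H4O2S.
M = 7×12.011 + 4×1.008 + 2×15.999 + 1×32.06 = 152.17 g/mol.

152.17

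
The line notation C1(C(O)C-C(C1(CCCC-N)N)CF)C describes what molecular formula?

Heavy atoms from the SMILES: 11 C, 1 F, 2 N, 1 O.
Implicit hydrogens by atom environment:
  6 × C: 2 H each → 12
  3 × C: 1 H each → 3
  2 × N: 2 H each → 4
  1 × C: 3 H
  1 × C: no H
  1 × F: no H
  1 × O: 1 H
  Total hydrogens = 23.
Molecular formula: C11H23FN2O

C11H23FN2O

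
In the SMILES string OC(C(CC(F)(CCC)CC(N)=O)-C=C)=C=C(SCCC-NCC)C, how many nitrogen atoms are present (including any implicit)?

2

The symbol for nitrogen appears 2 times in the SMILES.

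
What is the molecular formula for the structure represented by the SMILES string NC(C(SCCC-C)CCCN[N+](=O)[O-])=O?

C9H19N3O3S

Heavy atoms from the SMILES: 9 C, 3 N, 3 O, 1 S.
Implicit hydrogens by atom environment:
  6 × C: 2 H each → 12
  2 × O: no H
  1 × C: 3 H
  1 × C: 1 H
  1 × C: no H
  1 × N: 2 H
  1 × N: 1 H
  1 × N (charge +1): no H
  1 × O (charge -1): no H
  1 × S: no H
  Total hydrogens = 19.
Molecular formula: C9H19N3O3S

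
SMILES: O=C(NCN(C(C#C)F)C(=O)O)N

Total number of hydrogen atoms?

8

Hydrogens are implicit in SMILES; fill each atom to its normal valence:
  3 × C: no H
  2 × C: 1 H each → 2
  2 × O: no H
  1 × C: 2 H
  1 × F: no H
  1 × N: 2 H
  1 × N: 1 H
  1 × N: no H
  1 × O: 1 H
  Total hydrogens = 8.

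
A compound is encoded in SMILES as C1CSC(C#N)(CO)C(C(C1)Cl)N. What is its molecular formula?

Heavy atoms from the SMILES: 8 C, 1 Cl, 2 N, 1 O, 1 S.
Implicit hydrogens by atom environment:
  4 × C: 2 H each → 8
  2 × C: 1 H each → 2
  2 × C: no H
  1 × Cl: no H
  1 × N: 2 H
  1 × N: no H
  1 × O: 1 H
  1 × S: no H
  Total hydrogens = 13.
Molecular formula: C8H13ClN2OS

C8H13ClN2OS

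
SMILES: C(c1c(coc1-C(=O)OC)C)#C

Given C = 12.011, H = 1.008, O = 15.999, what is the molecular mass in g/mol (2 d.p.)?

164.16

Molecular formula: C9H8O3.
M = 9×12.011 + 8×1.008 + 3×15.999 = 164.16 g/mol.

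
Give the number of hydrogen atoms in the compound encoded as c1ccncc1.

5

Hydrogens are implicit in SMILES; fill each atom to its normal valence:
  5 × C (aromatic): 1 H each → 5
  1 × N (aromatic): no H
  Total hydrogens = 5.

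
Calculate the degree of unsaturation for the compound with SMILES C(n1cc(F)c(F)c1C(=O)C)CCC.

4

Molecular formula from the SMILES: C10H13F2NO.
DoU = (2C + 2 + N − H − X)/2 = (2·10 + 2 + 1 − 13 − 2)/2 = 8/2 = 4.
(Structurally: 1 ring(s) + 3 π bond(s) = 4.)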